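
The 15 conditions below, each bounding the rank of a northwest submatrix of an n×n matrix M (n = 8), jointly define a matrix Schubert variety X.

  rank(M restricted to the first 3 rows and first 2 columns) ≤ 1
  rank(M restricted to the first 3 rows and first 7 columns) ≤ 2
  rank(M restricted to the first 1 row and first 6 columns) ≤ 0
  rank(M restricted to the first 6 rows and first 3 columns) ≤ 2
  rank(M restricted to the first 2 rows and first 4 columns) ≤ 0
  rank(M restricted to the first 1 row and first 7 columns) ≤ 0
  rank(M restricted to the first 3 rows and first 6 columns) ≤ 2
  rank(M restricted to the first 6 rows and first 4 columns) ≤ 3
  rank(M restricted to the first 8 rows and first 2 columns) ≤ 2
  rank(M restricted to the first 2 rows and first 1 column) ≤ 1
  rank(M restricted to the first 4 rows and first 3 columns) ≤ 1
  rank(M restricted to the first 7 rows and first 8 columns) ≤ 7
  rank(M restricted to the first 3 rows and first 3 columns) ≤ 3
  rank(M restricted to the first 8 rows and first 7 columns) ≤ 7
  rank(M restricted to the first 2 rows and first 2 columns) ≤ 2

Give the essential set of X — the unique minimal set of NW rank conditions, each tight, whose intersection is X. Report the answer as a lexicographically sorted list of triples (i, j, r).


Reconstructing r_w from the 15 given conditions:

  0, 0, 0, 0, 0, 0, 0, 1
  0, 0, 0, 0, 1, 1, 1, 2
  1, 1, 1, 1, 2, 2, 2, 3
  1, 1, 1, 2, 3, 3, 3, 4
  1, 2, 2, 3, 4, 4, 4, 5
  1, 2, 2, 3, 4, 5, 5, 6
  1, 2, 3, 4, 5, 6, 6, 7
  1, 2, 3, 4, 5, 6, 7, 8

reading off 1-entries of Δ²R: w = (8, 5, 1, 4, 2, 6, 3, 7).

|D(w)|=14, |Ess(w)|=4:

[(1, 7, 0), (2, 4, 0), (4, 3, 1), (6, 3, 2)]


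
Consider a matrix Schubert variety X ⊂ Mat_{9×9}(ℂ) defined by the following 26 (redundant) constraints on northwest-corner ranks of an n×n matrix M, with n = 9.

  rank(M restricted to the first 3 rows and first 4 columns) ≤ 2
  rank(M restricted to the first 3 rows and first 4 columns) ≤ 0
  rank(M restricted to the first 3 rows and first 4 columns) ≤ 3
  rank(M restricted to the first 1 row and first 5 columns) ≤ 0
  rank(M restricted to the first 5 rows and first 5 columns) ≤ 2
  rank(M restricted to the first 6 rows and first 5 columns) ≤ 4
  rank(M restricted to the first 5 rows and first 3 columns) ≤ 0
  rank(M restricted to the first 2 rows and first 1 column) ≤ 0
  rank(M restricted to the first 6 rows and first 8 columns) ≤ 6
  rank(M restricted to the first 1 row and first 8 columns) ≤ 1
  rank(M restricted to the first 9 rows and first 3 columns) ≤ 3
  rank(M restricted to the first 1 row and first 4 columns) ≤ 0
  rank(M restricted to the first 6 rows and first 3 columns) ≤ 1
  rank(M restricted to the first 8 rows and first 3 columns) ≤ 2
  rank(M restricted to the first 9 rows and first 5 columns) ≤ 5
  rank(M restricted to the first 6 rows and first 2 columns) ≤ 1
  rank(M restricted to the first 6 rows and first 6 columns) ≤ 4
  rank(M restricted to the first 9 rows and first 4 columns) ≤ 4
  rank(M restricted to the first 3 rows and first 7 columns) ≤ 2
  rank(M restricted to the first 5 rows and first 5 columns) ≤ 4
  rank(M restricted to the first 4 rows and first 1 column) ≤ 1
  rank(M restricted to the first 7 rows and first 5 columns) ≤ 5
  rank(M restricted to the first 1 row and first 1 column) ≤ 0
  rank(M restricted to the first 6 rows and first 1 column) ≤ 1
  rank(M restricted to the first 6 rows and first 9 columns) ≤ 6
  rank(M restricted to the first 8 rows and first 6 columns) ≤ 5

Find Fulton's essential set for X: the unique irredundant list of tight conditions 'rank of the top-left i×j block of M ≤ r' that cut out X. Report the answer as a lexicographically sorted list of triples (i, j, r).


Propagating the 26 rank bounds to every northwest block:

  i=1: 0 0 0 0 0 1 1 1 1
  i=2: 0 0 0 0 1 2 2 2 2
  i=3: 0 0 0 0 1 2 2 3 3
  i=4: 0 0 0 1 2 3 3 4 4
  i=5: 0 0 0 1 2 3 4 5 5
  i=6: 1 1 1 2 3 4 5 6 6
  i=7: 1 2 2 3 4 5 6 7 7
  i=8: 1 2 2 3 4 5 6 7 8
  i=9: 1 2 3 4 5 6 7 8 9

so w = (6, 5, 8, 4, 7, 1, 2, 9, 3).

5 SE-corners of the 21-cell Rothe diagram give Ess(w):

[(1, 5, 0), (3, 4, 0), (3, 7, 2), (5, 3, 0), (8, 3, 2)]


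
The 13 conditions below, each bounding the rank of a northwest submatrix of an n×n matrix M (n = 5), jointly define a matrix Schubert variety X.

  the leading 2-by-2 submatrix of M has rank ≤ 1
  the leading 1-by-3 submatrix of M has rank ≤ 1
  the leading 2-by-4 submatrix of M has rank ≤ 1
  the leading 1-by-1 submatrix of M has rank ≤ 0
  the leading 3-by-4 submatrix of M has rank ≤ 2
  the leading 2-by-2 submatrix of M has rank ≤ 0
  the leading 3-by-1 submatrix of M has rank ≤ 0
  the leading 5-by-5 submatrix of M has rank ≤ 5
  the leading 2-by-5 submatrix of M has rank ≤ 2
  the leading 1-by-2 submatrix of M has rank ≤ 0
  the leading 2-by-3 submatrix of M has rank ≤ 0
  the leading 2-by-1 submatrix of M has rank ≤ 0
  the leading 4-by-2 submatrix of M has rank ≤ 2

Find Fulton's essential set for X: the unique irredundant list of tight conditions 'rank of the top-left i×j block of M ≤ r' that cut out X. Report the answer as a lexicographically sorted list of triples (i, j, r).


Rank table r_w(5×5) implied by the 13 constraints:

  i=1: 0 0 0 1 1
  i=2: 0 0 0 1 2
  i=3: 0 1 1 2 3
  i=4: 1 2 2 3 4
  i=5: 1 2 3 4 5

giving w = (4, 5, 2, 1, 3) via Δ²R.

D(w) has 7 cells with 2 SE-corners; essential set:

[(2, 3, 0), (3, 1, 0)]


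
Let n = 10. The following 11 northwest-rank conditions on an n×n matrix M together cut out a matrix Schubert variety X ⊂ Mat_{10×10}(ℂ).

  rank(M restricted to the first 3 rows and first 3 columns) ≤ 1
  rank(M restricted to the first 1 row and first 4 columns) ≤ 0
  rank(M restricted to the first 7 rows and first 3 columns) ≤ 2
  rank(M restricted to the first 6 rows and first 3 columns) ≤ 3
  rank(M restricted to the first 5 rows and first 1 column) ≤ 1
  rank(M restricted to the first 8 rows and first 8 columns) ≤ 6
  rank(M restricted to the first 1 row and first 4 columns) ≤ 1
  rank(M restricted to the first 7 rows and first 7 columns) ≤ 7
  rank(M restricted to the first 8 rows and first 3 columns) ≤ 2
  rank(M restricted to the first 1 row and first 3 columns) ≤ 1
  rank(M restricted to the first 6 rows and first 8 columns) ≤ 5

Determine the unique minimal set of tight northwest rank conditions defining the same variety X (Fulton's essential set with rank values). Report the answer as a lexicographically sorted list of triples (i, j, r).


Computing R[i][j] = min implied NW-rank bound (n=10, 11 conditions):

  row 1: 0 | 0 | 0 | 0 | 1 | 1 | 1 | 1 | 1 | 1
  row 2: 1 | 1 | 1 | 1 | 2 | 2 | 2 | 2 | 2 | 2
  row 3: 1 | 1 | 1 | 2 | 3 | 3 | 3 | 3 | 3 | 3
  row 4: 1 | 2 | 2 | 3 | 4 | 4 | 4 | 4 | 4 | 4
  row 5: 1 | 2 | 2 | 3 | 4 | 5 | 5 | 5 | 5 | 5
  row 6: 1 | 2 | 2 | 3 | 4 | 5 | 5 | 5 | 6 | 6
  row 7: 1 | 2 | 2 | 3 | 4 | 5 | 6 | 6 | 7 | 7
  row 8: 1 | 2 | 2 | 3 | 4 | 5 | 6 | 6 | 7 | 8
  row 9: 1 | 2 | 3 | 4 | 5 | 6 | 7 | 7 | 8 | 9
  row 10: 1 | 2 | 3 | 4 | 5 | 6 | 7 | 8 | 9 | 10

giving w = (5, 1, 4, 2, 6, 9, 7, 10, 3, 8) via Δ²R.

|D(w)|=13, |Ess(w)|=5:

[(1, 4, 0), (3, 3, 1), (6, 8, 5), (8, 3, 2), (8, 8, 6)]


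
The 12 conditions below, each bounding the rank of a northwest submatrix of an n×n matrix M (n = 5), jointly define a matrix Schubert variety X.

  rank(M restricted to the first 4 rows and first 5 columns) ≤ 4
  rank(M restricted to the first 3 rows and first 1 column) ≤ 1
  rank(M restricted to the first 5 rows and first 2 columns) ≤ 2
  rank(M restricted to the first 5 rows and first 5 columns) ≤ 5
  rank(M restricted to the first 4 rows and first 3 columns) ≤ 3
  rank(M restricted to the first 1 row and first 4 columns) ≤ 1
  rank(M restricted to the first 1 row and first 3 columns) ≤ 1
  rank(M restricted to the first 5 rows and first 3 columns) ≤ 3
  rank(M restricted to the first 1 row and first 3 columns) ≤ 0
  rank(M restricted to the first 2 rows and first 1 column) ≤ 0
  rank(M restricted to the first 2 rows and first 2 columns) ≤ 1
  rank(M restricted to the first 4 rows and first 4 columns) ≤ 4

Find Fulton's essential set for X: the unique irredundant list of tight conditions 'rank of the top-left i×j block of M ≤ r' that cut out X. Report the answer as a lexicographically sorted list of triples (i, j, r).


Reconstructing r_w from the 12 given conditions:

  i=1: 0 0 0 1 1
  i=2: 0 1 1 2 2
  i=3: 1 2 2 3 3
  i=4: 1 2 3 4 4
  i=5: 1 2 3 4 5

the unique w with this rank table is (4, 2, 1, 3, 5).

|D(w)|=4, |Ess(w)|=2:

[(1, 3, 0), (2, 1, 0)]


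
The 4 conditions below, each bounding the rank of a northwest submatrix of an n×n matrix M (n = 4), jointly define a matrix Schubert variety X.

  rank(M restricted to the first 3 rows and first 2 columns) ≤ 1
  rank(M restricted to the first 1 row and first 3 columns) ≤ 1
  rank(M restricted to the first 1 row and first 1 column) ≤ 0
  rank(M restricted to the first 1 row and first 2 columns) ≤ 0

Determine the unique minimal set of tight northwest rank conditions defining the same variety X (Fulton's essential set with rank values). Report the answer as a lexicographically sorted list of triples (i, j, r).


Reconstructing r_w from the 4 given conditions:

  row 1: 0 | 0 | 1 | 1
  row 2: 1 | 1 | 2 | 2
  row 3: 1 | 1 | 2 | 3
  row 4: 1 | 2 | 3 | 4

giving w = (3, 1, 4, 2) via Δ²R.

ℓ(w)=3; the 2 essential cells (i,j,r):

[(1, 2, 0), (3, 2, 1)]


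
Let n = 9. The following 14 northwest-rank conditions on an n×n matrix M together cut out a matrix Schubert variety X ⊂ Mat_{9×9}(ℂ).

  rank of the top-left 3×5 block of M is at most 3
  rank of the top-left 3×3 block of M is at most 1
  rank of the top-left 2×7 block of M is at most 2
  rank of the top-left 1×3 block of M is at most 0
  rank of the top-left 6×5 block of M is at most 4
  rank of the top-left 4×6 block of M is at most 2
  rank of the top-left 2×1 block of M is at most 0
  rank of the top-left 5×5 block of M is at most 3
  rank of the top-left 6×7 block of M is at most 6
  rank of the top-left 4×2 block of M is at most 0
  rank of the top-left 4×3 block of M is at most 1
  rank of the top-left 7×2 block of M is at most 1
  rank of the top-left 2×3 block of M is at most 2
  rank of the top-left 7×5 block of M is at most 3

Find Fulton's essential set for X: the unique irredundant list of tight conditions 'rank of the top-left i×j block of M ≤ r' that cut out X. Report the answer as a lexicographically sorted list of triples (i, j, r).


Propagating the 14 rank bounds to every northwest block:

  0, 0, 0, 1, 1, 1, 1, 1, 1
  0, 0, 1, 2, 2, 2, 2, 2, 2
  0, 0, 1, 2, 2, 2, 3, 3, 3
  0, 0, 1, 2, 2, 2, 3, 4, 4
  1, 1, 2, 3, 3, 3, 4, 5, 5
  1, 1, 2, 3, 3, 4, 5, 6, 6
  1, 1, 2, 3, 3, 4, 5, 6, 7
  1, 2, 3, 4, 4, 5, 6, 7, 8
  1, 2, 3, 4, 5, 6, 7, 8, 9

reading off 1-entries of Δ²R: w = (4, 3, 7, 8, 1, 6, 9, 2, 5).

ℓ(w)=17; the 5 essential cells (i,j,r):

[(1, 3, 0), (4, 2, 0), (4, 6, 2), (7, 2, 1), (7, 5, 3)]


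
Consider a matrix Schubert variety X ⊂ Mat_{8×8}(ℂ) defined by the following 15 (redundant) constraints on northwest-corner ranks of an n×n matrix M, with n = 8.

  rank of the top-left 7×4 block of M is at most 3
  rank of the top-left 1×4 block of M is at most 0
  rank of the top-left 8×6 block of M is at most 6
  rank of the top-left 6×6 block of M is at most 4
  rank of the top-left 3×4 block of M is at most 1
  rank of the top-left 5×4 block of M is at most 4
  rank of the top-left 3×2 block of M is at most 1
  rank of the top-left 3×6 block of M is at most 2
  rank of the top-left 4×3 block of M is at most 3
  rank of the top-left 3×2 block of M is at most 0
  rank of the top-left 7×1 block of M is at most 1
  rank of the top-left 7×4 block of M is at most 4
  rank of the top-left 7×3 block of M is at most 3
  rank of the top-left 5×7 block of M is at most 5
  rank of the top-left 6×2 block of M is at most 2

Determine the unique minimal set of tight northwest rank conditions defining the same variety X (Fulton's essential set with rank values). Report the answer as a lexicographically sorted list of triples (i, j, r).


Propagating the 15 rank bounds to every northwest block:

  i=1: 0, 0, 0, 0, 1, 1, 1, 1
  i=2: 0, 0, 1, 1, 2, 2, 2, 2
  i=3: 0, 0, 1, 1, 2, 2, 3, 3
  i=4: 1, 1, 2, 2, 3, 3, 4, 4
  i=5: 1, 2, 3, 3, 4, 4, 5, 5
  i=6: 1, 2, 3, 3, 4, 4, 5, 6
  i=7: 1, 2, 3, 3, 4, 5, 6, 7
  i=8: 1, 2, 3, 4, 5, 6, 7, 8

hence w(1..8) = (5, 3, 7, 1, 2, 8, 6, 4).

Fulton essential set (6 of the 13 Rothe cells):

[(1, 4, 0), (3, 2, 0), (3, 4, 1), (3, 6, 2), (6, 6, 4), (7, 4, 3)]


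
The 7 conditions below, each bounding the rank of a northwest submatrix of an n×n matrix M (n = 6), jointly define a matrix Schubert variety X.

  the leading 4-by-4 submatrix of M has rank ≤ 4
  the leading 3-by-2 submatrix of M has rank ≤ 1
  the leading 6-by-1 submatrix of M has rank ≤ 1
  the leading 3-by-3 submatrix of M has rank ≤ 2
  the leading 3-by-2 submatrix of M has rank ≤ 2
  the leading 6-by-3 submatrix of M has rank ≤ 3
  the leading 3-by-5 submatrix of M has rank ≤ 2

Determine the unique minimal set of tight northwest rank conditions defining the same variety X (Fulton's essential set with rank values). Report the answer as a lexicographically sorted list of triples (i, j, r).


Propagating the 7 rank bounds to every northwest block:

  1 1 1 1 1 1
  1 1 2 2 2 2
  1 1 2 2 2 3
  1 2 3 3 3 4
  1 2 3 4 4 5
  1 2 3 4 5 6

the unique w with this rank table is (1, 3, 6, 2, 4, 5).

2 SE-corners of the 4-cell Rothe diagram give Ess(w):

[(3, 2, 1), (3, 5, 2)]


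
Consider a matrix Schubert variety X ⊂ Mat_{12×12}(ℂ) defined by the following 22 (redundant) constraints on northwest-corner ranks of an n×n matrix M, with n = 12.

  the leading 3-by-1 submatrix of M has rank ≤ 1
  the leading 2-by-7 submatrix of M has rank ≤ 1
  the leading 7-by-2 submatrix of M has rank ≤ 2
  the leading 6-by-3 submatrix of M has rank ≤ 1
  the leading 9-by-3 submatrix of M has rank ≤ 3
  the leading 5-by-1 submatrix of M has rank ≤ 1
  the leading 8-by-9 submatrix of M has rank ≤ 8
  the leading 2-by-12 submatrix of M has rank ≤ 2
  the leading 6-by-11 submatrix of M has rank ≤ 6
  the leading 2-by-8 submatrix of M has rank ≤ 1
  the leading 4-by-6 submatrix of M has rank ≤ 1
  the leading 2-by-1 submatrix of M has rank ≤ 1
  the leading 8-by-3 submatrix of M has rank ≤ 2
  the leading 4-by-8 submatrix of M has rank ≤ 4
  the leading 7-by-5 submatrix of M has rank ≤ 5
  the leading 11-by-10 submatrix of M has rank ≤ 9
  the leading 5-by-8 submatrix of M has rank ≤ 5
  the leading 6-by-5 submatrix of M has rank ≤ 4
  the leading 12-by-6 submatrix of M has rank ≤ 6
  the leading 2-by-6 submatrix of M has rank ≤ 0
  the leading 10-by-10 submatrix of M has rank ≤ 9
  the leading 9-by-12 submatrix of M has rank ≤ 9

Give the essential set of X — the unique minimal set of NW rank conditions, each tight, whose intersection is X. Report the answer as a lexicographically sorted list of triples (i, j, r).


Recovering R(i,j) via the rank-extension bound from the 22 conditions:

  0 0 0 0 0 0 1 1 1 1 1 1
  0 0 0 0 0 0 1 1 2 2 2 2
  1 1 1 1 1 1 2 2 3 3 3 3
  1 1 1 1 1 1 2 3 4 4 4 4
  1 1 1 2 2 2 3 4 5 5 5 5
  1 1 1 2 3 3 4 5 6 6 6 6
  1 2 2 3 4 4 5 6 7 7 7 7
  1 2 2 3 4 5 6 7 8 8 8 8
  1 2 3 4 5 6 7 8 9 9 9 9
  1 2 3 4 5 6 7 8 9 9 10 10
  1 2 3 4 5 6 7 8 9 9 10 11
  1 2 3 4 5 6 7 8 9 10 11 12

the unique w with this rank table is (7, 9, 1, 8, 4, 5, 2, 6, 3, 11, 12, 10).

|D(w)|=25, |Ess(w)|=6:

[(2, 6, 0), (2, 8, 1), (4, 6, 1), (6, 3, 1), (8, 3, 2), (11, 10, 9)]


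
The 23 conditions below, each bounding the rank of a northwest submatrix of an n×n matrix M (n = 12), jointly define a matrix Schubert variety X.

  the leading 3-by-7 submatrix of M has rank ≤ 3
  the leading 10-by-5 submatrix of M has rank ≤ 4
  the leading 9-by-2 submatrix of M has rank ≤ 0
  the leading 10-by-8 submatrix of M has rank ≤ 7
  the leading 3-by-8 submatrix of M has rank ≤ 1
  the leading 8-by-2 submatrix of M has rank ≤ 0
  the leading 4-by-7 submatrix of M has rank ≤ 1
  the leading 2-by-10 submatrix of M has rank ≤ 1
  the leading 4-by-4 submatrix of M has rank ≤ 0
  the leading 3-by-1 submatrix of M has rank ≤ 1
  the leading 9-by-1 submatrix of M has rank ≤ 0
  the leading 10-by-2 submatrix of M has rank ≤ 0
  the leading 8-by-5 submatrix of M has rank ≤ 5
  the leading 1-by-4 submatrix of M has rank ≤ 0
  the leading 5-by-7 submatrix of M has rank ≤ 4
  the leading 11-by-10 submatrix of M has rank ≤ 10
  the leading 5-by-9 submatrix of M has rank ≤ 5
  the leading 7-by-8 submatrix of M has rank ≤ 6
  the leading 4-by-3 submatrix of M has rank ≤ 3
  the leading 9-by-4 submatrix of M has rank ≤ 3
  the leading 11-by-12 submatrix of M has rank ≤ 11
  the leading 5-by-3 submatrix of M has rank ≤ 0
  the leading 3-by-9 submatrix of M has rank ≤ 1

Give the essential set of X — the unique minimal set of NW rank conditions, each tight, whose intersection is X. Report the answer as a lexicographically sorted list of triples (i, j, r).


Propagating the 23 rank bounds to every northwest block:

  i=1: 0 0 0 0 1 1 1 1 1 1 1 1
  i=2: 0 0 0 0 1 1 1 1 1 1 2 2
  i=3: 0 0 0 0 1 1 1 1 1 2 3 3
  i=4: 0 0 0 0 1 1 1 2 2 3 4 4
  i=5: 0 0 0 1 2 2 2 3 3 4 5 5
  i=6: 0 0 1 2 3 3 3 4 4 5 6 6
  i=7: 0 0 1 2 3 4 4 5 5 6 7 7
  i=8: 0 0 1 2 3 4 5 6 6 7 8 8
  i=9: 0 0 1 2 3 4 5 6 7 8 9 9
  i=10: 0 0 1 2 3 4 5 6 7 8 9 10
  i=11: 1 1 2 3 4 5 6 7 8 9 10 11
  i=12: 1 2 3 4 5 6 7 8 9 10 11 12

second differences of R give the permutation w = (5, 11, 10, 8, 4, 3, 6, 7, 9, 12, 1, 2).

ℓ(w)=40; the 6 essential cells (i,j,r):

[(2, 10, 1), (3, 9, 1), (4, 4, 0), (4, 7, 1), (5, 3, 0), (10, 2, 0)]


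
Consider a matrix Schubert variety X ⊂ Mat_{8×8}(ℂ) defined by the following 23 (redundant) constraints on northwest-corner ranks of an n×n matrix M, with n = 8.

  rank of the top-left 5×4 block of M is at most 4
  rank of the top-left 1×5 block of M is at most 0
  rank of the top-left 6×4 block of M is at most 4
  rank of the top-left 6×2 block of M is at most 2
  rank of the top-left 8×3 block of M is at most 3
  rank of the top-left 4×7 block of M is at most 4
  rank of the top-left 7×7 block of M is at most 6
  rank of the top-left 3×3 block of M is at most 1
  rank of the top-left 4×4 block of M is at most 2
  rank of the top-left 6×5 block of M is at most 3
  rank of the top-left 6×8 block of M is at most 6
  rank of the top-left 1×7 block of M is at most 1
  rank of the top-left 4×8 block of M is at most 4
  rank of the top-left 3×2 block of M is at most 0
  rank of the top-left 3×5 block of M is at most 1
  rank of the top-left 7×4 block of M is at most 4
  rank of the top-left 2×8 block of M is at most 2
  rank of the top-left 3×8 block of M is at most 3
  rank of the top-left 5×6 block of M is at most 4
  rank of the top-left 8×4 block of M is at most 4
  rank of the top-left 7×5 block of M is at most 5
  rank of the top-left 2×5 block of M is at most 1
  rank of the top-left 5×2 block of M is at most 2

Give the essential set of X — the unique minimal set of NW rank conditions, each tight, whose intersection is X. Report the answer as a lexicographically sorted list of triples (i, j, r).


Computing R[i][j] = min implied NW-rank bound (n=8, 23 conditions):

  0, 0, 0, 0, 0, 1, 1, 1
  0, 0, 1, 1, 1, 2, 2, 2
  0, 0, 1, 1, 1, 2, 3, 3
  1, 1, 2, 2, 2, 3, 4, 4
  1, 2, 3, 3, 3, 4, 5, 5
  1, 2, 3, 3, 3, 4, 5, 6
  1, 2, 3, 4, 4, 5, 6, 7
  1, 2, 3, 4, 5, 6, 7, 8

reading off 1-entries of Δ²R: w = (6, 3, 7, 1, 2, 8, 4, 5).

ℓ(w)=13; the 4 essential cells (i,j,r):

[(1, 5, 0), (3, 2, 0), (3, 5, 1), (6, 5, 3)]


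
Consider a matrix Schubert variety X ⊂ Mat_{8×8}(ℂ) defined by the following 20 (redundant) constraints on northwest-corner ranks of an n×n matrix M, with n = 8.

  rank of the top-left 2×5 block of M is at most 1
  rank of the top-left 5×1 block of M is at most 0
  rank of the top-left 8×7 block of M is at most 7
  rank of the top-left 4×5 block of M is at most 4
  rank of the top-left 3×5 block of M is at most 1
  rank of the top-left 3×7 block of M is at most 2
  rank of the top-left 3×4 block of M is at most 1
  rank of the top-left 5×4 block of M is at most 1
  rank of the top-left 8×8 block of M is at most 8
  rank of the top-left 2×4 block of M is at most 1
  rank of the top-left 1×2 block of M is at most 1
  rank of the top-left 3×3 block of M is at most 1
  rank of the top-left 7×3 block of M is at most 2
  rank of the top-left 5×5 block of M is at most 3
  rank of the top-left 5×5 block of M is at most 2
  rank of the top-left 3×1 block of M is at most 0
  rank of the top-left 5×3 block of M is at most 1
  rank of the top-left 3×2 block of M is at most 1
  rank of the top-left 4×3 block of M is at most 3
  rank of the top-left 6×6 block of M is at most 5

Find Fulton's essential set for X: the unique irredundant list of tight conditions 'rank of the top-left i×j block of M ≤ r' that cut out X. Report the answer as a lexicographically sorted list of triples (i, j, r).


The tightest implied rank at each (i,j), from the 20 conditions:

  R[1]: 0  1  1  1  1  1  1  1
  R[2]: 0  1  1  1  1  2  2  2
  R[3]: 0  1  1  1  1  2  2  3
  R[4]: 0  1  1  1  2  3  3  4
  R[5]: 0  1  1  1  2  3  4  5
  R[6]: 1  2  2  2  3  4  5  6
  R[7]: 1  2  2  3  4  5  6  7
  R[8]: 1  2  3  4  5  6  7  8

reading off 1-entries of Δ²R: w = (2, 6, 8, 5, 7, 1, 4, 3).

Fulton essential set (5 of the 17 Rothe cells):

[(3, 5, 1), (3, 7, 2), (5, 1, 0), (5, 4, 1), (7, 3, 2)]


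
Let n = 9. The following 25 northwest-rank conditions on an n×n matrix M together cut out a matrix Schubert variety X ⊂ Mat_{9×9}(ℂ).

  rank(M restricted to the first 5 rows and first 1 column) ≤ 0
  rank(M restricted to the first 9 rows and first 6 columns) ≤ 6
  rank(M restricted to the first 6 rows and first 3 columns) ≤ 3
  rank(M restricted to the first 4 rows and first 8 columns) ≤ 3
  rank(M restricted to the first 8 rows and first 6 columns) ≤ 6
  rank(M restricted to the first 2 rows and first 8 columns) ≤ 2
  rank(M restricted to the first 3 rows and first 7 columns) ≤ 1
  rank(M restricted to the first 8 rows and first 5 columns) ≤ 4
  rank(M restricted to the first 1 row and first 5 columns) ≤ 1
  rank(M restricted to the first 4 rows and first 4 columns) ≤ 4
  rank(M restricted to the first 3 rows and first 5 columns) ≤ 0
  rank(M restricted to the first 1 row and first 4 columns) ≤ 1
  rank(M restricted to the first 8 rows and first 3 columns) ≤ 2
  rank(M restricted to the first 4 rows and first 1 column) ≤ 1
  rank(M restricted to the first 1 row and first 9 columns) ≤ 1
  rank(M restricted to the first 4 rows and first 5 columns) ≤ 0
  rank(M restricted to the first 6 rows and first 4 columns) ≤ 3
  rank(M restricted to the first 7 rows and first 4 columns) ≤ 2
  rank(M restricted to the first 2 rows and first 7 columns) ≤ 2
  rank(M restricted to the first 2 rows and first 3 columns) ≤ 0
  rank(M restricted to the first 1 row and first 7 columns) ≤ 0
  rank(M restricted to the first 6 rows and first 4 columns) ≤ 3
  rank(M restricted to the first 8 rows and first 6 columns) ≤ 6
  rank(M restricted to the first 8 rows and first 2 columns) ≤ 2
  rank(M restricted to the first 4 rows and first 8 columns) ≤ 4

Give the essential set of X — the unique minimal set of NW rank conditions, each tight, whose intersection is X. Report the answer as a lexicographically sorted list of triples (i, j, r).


Recovering R(i,j) via the rank-extension bound from the 25 conditions:

  row 1: 0 0 0 0 0 0 0 1 1
  row 2: 0 0 0 0 0 1 1 2 2
  row 3: 0 0 0 0 0 1 1 2 3
  row 4: 0 0 0 0 0 1 2 3 4
  row 5: 0 1 1 1 1 2 3 4 5
  row 6: 1 2 2 2 2 3 4 5 6
  row 7: 1 2 2 2 3 4 5 6 7
  row 8: 1 2 2 3 4 5 6 7 8
  row 9: 1 2 3 4 5 6 7 8 9

the unique w with this rank table is (8, 6, 9, 7, 2, 1, 5, 4, 3).

ℓ(w)=27; the 6 essential cells (i,j,r):

[(1, 7, 0), (3, 7, 1), (4, 5, 0), (5, 1, 0), (7, 4, 2), (8, 3, 2)]


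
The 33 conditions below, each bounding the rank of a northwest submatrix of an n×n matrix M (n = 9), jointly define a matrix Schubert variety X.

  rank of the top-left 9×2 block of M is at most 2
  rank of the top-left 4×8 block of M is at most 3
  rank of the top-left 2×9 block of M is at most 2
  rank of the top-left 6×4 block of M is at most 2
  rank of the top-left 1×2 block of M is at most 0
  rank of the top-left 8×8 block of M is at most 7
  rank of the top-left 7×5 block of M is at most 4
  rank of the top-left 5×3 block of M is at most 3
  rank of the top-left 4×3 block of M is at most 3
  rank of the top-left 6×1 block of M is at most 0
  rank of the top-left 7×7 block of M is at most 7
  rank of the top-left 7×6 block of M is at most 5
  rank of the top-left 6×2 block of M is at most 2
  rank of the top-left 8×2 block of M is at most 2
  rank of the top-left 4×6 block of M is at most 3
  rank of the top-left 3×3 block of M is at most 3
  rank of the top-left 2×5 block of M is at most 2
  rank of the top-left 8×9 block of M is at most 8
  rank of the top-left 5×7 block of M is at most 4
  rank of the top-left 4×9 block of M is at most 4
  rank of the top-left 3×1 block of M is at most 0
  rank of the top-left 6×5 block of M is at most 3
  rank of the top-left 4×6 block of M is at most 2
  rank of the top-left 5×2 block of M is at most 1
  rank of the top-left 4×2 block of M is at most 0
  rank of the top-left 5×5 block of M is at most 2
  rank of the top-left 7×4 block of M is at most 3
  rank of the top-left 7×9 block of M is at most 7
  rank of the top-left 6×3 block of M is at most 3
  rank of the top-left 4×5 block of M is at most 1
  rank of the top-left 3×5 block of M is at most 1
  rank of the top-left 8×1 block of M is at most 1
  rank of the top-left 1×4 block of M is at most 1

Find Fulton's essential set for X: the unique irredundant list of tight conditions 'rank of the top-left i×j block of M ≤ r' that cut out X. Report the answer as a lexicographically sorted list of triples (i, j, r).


Computing R[i][j] = min implied NW-rank bound (n=9, 33 conditions):

  row 1: 0  0  1  1  1  1  1  1  1
  row 2: 0  0  1  1  1  2  2  2  2
  row 3: 0  0  1  1  1  2  3  3  3
  row 4: 0  0  1  1  1  2  3  3  4
  row 5: 0  1  2  2  2  3  4  4  5
  row 6: 0  1  2  2  3  4  5  5  6
  row 7: 1  2  3  3  4  5  6  6  7
  row 8: 1  2  3  4  5  6  7  7  8
  row 9: 1  2  3  4  5  6  7  8  9

so w = (3, 6, 7, 9, 2, 5, 1, 4, 8).

D(w) has 18 cells with 5 SE-corners; essential set:

[(4, 2, 0), (4, 5, 1), (4, 8, 3), (6, 1, 0), (6, 4, 2)]


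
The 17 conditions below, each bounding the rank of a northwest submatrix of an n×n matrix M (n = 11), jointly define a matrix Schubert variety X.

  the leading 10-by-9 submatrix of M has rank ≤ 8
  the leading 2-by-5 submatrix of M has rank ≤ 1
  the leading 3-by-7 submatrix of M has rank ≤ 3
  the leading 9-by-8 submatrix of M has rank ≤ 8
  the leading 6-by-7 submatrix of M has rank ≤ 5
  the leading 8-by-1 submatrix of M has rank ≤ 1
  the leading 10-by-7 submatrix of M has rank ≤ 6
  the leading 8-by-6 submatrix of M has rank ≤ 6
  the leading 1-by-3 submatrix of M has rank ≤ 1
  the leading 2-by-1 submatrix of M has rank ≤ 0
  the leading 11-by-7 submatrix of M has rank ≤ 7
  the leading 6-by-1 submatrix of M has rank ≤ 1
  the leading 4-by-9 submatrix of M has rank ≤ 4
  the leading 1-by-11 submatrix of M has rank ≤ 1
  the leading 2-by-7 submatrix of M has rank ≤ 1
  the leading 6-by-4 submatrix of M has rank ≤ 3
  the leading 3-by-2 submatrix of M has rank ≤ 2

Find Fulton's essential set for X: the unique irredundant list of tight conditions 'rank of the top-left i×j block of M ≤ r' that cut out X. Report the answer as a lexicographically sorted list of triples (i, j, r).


Reconstructing r_w from the 17 given conditions:

  i=1: 0, 1, 1, 1, 1, 1, 1, 1, 1, 1, 1
  i=2: 0, 1, 1, 1, 1, 1, 1, 2, 2, 2, 2
  i=3: 1, 2, 2, 2, 2, 2, 2, 3, 3, 3, 3
  i=4: 1, 2, 3, 3, 3, 3, 3, 4, 4, 4, 4
  i=5: 1, 2, 3, 3, 4, 4, 4, 5, 5, 5, 5
  i=6: 1, 2, 3, 3, 4, 5, 5, 6, 6, 6, 6
  i=7: 1, 2, 3, 4, 5, 6, 6, 7, 7, 7, 7
  i=8: 1, 2, 3, 4, 5, 6, 6, 7, 8, 8, 8
  i=9: 1, 2, 3, 4, 5, 6, 6, 7, 8, 9, 9
  i=10: 1, 2, 3, 4, 5, 6, 6, 7, 8, 9, 10
  i=11: 1, 2, 3, 4, 5, 6, 7, 8, 9, 10, 11

second differences of R give the permutation w = (2, 8, 1, 3, 5, 6, 4, 9, 10, 11, 7).

|D(w)|=12, |Ess(w)|=4:

[(2, 1, 0), (2, 7, 1), (6, 4, 3), (10, 7, 6)]


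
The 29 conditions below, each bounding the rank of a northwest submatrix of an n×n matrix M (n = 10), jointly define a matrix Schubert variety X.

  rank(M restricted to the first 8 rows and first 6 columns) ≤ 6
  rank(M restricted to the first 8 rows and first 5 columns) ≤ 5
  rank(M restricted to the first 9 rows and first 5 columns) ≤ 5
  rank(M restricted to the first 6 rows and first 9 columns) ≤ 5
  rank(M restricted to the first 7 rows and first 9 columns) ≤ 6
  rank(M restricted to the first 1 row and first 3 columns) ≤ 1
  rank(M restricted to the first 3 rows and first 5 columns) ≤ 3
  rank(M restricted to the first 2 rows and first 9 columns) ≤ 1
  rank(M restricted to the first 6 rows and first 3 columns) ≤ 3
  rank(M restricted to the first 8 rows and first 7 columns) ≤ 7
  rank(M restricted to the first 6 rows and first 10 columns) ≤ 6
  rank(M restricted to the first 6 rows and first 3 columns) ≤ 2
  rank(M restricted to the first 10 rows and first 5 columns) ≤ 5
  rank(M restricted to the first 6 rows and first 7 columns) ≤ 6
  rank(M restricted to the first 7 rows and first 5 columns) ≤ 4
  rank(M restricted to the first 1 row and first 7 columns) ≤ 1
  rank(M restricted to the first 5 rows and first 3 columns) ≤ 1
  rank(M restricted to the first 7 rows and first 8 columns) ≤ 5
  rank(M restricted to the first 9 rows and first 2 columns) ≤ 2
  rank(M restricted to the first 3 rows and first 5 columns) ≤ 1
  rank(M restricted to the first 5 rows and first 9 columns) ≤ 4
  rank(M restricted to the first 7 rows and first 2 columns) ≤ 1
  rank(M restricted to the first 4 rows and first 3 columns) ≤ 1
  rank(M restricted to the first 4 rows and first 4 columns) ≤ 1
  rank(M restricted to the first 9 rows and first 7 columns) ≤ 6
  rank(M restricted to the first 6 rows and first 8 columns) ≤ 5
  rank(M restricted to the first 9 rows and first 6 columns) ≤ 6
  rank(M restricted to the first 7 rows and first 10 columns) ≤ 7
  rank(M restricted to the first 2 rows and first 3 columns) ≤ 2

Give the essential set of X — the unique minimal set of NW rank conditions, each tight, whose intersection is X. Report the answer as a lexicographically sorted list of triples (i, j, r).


Rank table r_w(10×10) implied by the 29 constraints:

  R[1]: 1, 1, 1, 1, 1, 1, 1, 1, 1, 1
  R[2]: 1, 1, 1, 1, 1, 1, 1, 1, 1, 2
  R[3]: 1, 1, 1, 1, 1, 2, 2, 2, 2, 3
  R[4]: 1, 1, 1, 1, 2, 3, 3, 3, 3, 4
  R[5]: 1, 1, 1, 2, 3, 4, 4, 4, 4, 5
  R[6]: 1, 1, 2, 3, 4, 5, 5, 5, 5, 6
  R[7]: 1, 1, 2, 3, 4, 5, 5, 5, 6, 7
  R[8]: 1, 2, 3, 4, 5, 6, 6, 6, 7, 8
  R[9]: 1, 2, 3, 4, 5, 6, 6, 7, 8, 9
  R[10]: 1, 2, 3, 4, 5, 6, 7, 8, 9, 10

reading off 1-entries of Δ²R: w = (1, 10, 6, 5, 4, 3, 9, 2, 8, 7).

7 SE-corners of the 22-cell Rothe diagram give Ess(w):

[(2, 9, 1), (3, 5, 1), (4, 4, 1), (5, 3, 1), (7, 2, 1), (7, 8, 5), (9, 7, 6)]


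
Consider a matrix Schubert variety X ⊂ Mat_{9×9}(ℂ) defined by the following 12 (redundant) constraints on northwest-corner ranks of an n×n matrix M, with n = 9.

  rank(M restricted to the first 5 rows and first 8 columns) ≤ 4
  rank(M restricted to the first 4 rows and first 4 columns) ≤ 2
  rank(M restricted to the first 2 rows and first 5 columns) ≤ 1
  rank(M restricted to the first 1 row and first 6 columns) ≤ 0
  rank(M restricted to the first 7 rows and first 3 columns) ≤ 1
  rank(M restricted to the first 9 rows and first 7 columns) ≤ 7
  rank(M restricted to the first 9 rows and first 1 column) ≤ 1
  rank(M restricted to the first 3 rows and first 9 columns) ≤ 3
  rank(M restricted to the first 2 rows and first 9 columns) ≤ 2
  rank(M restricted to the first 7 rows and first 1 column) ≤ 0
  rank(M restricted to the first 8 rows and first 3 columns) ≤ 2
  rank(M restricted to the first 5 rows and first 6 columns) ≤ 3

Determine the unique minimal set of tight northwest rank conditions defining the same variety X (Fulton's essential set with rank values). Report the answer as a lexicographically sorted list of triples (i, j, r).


Rank table r_w(9×9) implied by the 12 constraints:

  row 1: 0, 0, 0, 0, 0, 0, 1, 1, 1
  row 2: 0, 1, 1, 1, 1, 1, 2, 2, 2
  row 3: 0, 1, 1, 2, 2, 2, 3, 3, 3
  row 4: 0, 1, 1, 2, 3, 3, 4, 4, 4
  row 5: 0, 1, 1, 2, 3, 3, 4, 4, 5
  row 6: 0, 1, 1, 2, 3, 4, 5, 5, 6
  row 7: 0, 1, 1, 2, 3, 4, 5, 6, 7
  row 8: 1, 2, 2, 3, 4, 5, 6, 7, 8
  row 9: 1, 2, 3, 4, 5, 6, 7, 8, 9

hence w(1..9) = (7, 2, 4, 5, 9, 6, 8, 1, 3).

Rothe diagram D(w) (19 cells), 5 SE-corners (essential conditions):

[(1, 6, 0), (5, 6, 3), (5, 8, 4), (7, 1, 0), (7, 3, 1)]


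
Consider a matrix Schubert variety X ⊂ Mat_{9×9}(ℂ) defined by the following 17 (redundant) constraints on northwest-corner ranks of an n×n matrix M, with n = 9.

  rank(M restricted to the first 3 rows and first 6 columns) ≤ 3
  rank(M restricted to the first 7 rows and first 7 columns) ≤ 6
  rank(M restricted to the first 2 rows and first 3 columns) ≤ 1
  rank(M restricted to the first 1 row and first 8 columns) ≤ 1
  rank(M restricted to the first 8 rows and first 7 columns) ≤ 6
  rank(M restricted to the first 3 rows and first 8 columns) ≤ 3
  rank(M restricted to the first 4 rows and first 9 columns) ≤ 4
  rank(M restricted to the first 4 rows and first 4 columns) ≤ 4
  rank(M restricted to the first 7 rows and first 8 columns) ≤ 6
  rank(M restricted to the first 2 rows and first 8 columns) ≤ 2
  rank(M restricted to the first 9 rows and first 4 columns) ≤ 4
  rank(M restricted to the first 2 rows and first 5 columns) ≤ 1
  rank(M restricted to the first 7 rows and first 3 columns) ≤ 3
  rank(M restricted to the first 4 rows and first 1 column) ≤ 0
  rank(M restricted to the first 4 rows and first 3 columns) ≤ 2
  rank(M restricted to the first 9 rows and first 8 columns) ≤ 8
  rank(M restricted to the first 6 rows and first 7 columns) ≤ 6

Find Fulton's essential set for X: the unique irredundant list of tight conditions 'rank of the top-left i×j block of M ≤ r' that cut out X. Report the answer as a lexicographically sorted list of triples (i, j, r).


The tightest implied rank at each (i,j), from the 17 conditions:

  i=1: 0 1 1 1 1 1 1 1 1
  i=2: 0 1 1 1 1 2 2 2 2
  i=3: 0 1 2 2 2 3 3 3 3
  i=4: 0 1 2 3 3 4 4 4 4
  i=5: 1 2 3 4 4 5 5 5 5
  i=6: 1 2 3 4 5 6 6 6 6
  i=7: 1 2 3 4 5 6 6 6 7
  i=8: 1 2 3 4 5 6 6 7 8
  i=9: 1 2 3 4 5 6 7 8 9

giving w = (2, 6, 3, 4, 1, 5, 9, 8, 7) via Δ²R.

|D(w)|=10, |Ess(w)|=4:

[(2, 5, 1), (4, 1, 0), (7, 8, 6), (8, 7, 6)]


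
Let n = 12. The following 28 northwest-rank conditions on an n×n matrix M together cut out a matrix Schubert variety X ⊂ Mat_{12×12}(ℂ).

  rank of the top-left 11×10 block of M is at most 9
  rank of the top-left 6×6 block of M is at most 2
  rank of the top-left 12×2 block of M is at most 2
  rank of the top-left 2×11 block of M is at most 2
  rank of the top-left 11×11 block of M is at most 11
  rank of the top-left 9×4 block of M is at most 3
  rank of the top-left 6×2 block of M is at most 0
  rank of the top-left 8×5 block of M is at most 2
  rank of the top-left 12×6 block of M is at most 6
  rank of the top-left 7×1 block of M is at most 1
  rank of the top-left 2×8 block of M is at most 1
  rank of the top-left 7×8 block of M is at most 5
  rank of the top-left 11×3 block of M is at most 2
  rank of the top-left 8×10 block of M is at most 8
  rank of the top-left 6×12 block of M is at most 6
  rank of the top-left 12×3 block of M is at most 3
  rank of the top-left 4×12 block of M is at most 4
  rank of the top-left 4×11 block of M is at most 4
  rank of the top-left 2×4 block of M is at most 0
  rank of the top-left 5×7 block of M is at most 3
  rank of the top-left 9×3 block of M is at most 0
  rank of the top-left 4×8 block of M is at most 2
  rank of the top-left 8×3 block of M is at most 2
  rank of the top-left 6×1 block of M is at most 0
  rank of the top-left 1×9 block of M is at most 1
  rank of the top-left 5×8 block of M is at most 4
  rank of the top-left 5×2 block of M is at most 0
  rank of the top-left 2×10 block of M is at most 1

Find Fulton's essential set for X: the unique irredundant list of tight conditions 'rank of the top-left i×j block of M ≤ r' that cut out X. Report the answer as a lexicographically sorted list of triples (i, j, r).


Recovering R(i,j) via the rank-extension bound from the 28 conditions:

  0  0  0  0  1  1  1  1  1  1  1  1
  0  0  0  0  1  1  1  1  1  1  2  2
  0  0  0  1  2  2  2  2  2  2  3  3
  0  0  0  1  2  2  2  2  3  3  4  4
  0  0  0  1  2  2  3  3  4  4  5  5
  0  0  0  1  2  2  3  4  5  5  6  6
  0  0  0  1  2  3  4  5  6  6  7  7
  0  0  0  1  2  3  4  5  6  7  8  8
  0  0  0  1  2  3  4  5  6  7  8  9
  1  1  1  2  3  4  5  6  7  8  9  10
  1  2  2  3  4  5  6  7  8  9  10  11
  1  2  3  4  5  6  7  8  9  10  11  12

second differences of R give the permutation w = (5, 11, 4, 9, 7, 8, 6, 10, 12, 1, 2, 3).

ℓ(w)=39; the 5 essential cells (i,j,r):

[(2, 4, 0), (2, 10, 1), (4, 8, 2), (6, 6, 2), (9, 3, 0)]


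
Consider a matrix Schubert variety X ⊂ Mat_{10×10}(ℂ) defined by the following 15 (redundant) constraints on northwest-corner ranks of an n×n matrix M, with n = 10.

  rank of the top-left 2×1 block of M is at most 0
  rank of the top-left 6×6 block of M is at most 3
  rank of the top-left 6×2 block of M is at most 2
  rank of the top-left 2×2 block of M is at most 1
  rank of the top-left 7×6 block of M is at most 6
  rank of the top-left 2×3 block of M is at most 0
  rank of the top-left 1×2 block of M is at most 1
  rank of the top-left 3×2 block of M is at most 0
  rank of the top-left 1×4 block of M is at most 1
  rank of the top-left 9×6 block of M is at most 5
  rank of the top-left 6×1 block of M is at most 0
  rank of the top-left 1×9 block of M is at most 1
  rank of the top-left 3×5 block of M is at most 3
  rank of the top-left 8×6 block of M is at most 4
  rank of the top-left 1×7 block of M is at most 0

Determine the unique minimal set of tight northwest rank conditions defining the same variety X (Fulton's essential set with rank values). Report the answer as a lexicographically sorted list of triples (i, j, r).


The tightest implied rank at each (i,j), from the 15 conditions:

  row 1: 0  0  0  0  0  0  0  1  1  1
  row 2: 0  0  0  1  1  1  1  2  2  2
  row 3: 0  0  1  2  2  2  2  3  3  3
  row 4: 0  1  2  3  3  3  3  4  4  4
  row 5: 0  1  2  3  3  3  4  5  5  5
  row 6: 0  1  2  3  3  3  4  5  6  6
  row 7: 1  2  3  4  4  4  5  6  7  7
  row 8: 1  2  3  4  4  4  5  6  7  8
  row 9: 1  2  3  4  5  5  6  7  8  9
  row 10: 1  2  3  4  5  6  7  8  9  10

hence w(1..10) = (8, 4, 3, 2, 7, 9, 1, 10, 5, 6).

|D(w)|=21, |Ess(w)|=6:

[(1, 7, 0), (2, 3, 0), (3, 2, 0), (6, 1, 0), (6, 6, 3), (8, 6, 4)]


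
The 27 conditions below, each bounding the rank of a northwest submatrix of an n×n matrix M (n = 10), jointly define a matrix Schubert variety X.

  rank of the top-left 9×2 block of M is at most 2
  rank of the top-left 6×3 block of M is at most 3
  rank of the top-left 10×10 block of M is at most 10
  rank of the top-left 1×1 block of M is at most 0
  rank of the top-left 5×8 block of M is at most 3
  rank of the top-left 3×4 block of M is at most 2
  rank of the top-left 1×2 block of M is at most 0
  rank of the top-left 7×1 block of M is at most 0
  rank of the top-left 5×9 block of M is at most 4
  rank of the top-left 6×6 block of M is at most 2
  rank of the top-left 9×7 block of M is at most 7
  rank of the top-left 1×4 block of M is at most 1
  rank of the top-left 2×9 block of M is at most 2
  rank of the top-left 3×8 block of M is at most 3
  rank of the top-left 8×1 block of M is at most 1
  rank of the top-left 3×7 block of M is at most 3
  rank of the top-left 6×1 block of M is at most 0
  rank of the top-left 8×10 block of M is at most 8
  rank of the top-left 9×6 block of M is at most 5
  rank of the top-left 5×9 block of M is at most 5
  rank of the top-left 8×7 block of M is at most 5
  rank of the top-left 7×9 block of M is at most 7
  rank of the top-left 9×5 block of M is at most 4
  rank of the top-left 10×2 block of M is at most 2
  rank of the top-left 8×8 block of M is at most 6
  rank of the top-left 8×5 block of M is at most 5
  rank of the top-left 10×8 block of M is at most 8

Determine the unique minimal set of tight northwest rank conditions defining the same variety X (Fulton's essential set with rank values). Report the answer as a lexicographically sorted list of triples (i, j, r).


Propagating the 27 rank bounds to every northwest block:

  0  0  1  1  1  1  1  1  1  1
  0  1  2  2  2  2  2  2  2  2
  0  1  2  2  2  2  3  3  3  3
  0  1  2  2  2  2  3  3  4  4
  0  1  2  2  2  2  3  3  4  5
  0  1  2  2  2  2  3  4  5  6
  0  1  2  3  3  3  4  5  6  7
  1  2  3  4  4  4  5  6  7  8
  1  2  3  4  4  5  6  7  8  9
  1  2  3  4  5  6  7  8  9  10

so w = (3, 2, 7, 9, 10, 8, 4, 1, 6, 5).

5 SE-corners of the 23-cell Rothe diagram give Ess(w):

[(1, 2, 0), (5, 8, 3), (6, 6, 2), (7, 1, 0), (9, 5, 4)]
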